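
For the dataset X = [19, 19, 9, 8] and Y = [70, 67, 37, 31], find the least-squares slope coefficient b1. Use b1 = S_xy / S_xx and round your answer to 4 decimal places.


The sample means are xbar = 13.7500 and ybar = 51.2500.
Compute S_xx = 110.7500 and S_xy = 365.2500.
Slope b1 = S_xy / S_xx = 365.2500 / 110.7500 = 3.2980.

3.2980


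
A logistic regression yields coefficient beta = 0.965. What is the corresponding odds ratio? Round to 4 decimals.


exp(0.965) = 2.6248.
So the odds ratio is 2.6248.

2.6248


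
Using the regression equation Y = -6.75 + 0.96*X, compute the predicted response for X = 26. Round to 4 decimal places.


Plug X = 26 into Y = -6.75 + 0.96*X:
Y = -6.75 + 24.9600 = 18.2100.

18.2100


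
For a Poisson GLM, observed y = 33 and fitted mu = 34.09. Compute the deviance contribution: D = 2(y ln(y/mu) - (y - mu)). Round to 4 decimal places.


First: ln(33/34.09) = -0.032497.
Then: 33 * -0.032497 = -1.072401.
y - mu = 33 - 34.09 = -1.09.
D = 2(-1.072401 - -1.09) = 0.035198, which rounds to 0.0352.

0.0352


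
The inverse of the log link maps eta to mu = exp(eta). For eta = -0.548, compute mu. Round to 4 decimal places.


Apply the inverse link:
mu = e^-0.548 = 0.5781.

0.5781


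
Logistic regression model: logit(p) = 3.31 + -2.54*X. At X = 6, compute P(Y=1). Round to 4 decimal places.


Linear predictor: z = 3.31 + -2.54 * 6 = -11.9300.
P = 1/(1 + exp(11.9300)) = 1/(1 + 151751.5617) = 0.0000.

0.0000


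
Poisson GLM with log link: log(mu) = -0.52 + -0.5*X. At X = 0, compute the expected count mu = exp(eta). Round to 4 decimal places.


Compute eta = -0.52 + -0.5 * 0 = -0.5200.
Apply inverse link: mu = e^-0.5200 = 0.5945.

0.5945


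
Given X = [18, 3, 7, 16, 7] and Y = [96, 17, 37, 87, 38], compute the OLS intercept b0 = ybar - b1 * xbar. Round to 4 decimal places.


First find the slope: b1 = 5.3417.
Means: xbar = 10.2000, ybar = 55.0000.
b0 = ybar - b1 * xbar = 55.0000 - 5.3417 * 10.2000 = 0.5144.

0.5144


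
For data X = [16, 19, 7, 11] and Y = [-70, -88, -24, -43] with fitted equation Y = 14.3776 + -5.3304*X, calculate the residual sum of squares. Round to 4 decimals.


Compute predicted values, then residuals = yi - yhat_i.
Residuals: [0.9088, -1.1000, -1.0648, 1.2568].
SSres = sum(residual^2) = 4.7493.

4.7493


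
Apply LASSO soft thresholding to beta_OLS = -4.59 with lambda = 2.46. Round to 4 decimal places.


|beta_OLS| = 4.59.
lambda = 2.46.
Since |beta| > lambda, coefficient = sign(beta)*(|beta| - lambda) = -2.1300.
Result = -2.1300.

-2.1300


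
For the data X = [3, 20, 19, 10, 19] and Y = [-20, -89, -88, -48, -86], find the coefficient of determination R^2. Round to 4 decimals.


The fitted line is Y = -7.1948 + -4.1553*X.
SSres = 5.8268, SStot = 3852.8000.
R^2 = 1 - SSres/SStot = 0.9985.

0.9985


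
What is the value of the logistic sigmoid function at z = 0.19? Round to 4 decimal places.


First, exp(-0.1900) = 0.8270.
Then sigma(z) = 1/(1 + 0.8270) = 0.5474.

0.5474


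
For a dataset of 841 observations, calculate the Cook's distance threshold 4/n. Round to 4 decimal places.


The threshold is 4/n.
4/841 = 0.0048.

0.0048


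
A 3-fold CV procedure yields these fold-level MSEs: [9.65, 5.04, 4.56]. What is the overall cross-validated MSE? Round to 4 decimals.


Total MSE across folds = 19.2500.
CV-MSE = 19.2500/3 = 6.4167.

6.4167


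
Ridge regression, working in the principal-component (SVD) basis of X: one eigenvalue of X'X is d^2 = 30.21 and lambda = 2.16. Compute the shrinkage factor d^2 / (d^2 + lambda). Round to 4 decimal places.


Denominator = d^2 + lambda = 30.21 + 2.16 = 32.3700.
Shrinkage = 30.21 / 32.3700 = 0.9333.

0.9333


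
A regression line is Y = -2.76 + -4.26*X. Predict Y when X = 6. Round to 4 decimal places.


Plug X = 6 into Y = -2.76 + -4.26*X:
Y = -2.76 + -25.5600 = -28.3200.

-28.3200


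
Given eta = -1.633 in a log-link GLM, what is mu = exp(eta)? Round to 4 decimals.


Apply the inverse link:
mu = e^-1.633 = 0.1953.

0.1953


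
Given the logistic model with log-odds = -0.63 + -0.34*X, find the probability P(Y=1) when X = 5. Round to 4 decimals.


Linear predictor: z = -0.63 + -0.34 * 5 = -2.3300.
P = 1/(1 + exp(2.3300)) = 1/(1 + 10.2779) = 0.0887.

0.0887


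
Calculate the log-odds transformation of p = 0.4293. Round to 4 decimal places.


Compute the odds: 0.4293/0.5707 = 0.7522.
Take the natural log: ln(0.7522) = -0.2847.

-0.2847


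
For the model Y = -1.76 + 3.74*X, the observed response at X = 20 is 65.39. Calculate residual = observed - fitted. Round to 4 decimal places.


Fitted value at X = 20 is yhat = -1.76 + 3.74*20 = 73.0400.
Residual = 65.39 - 73.0400 = -7.6500.

-7.6500


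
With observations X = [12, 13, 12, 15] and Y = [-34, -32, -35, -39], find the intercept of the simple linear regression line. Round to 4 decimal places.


Compute b1 = -1.5000 from the OLS formula.
With xbar = 13.0000 and ybar = -35.0000, the intercept is:
b0 = -35.0000 - -1.5000 * 13.0000 = -15.5000.

-15.5000


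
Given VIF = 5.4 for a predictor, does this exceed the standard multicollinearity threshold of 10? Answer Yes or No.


Check: VIF = 5.4 vs threshold = 10.
Since 5.4 < 10, the answer is No.

No


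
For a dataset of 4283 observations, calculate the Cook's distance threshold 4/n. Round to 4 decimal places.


Using the rule of thumb:
Threshold = 4 / 4283 = 0.0009.

0.0009


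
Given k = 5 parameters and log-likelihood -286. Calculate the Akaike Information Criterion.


AIC = 2*5 - 2*(-286).
= 10 + 572 = 582.

582


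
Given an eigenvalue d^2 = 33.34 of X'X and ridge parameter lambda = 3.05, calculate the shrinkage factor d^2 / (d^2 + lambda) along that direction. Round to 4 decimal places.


Compute the denominator: 33.34 + 3.05 = 36.3900.
Shrinkage factor = 33.34 / 36.3900 = 0.9162.

0.9162


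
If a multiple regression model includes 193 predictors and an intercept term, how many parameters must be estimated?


Total coefficients = number of predictors + 1 (for the intercept).
= 193 + 1 = 194.

194


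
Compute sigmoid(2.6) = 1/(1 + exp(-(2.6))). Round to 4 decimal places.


First, exp(-2.6000) = 0.0743.
Then sigma(z) = 1/(1 + 0.0743) = 0.9309.

0.9309


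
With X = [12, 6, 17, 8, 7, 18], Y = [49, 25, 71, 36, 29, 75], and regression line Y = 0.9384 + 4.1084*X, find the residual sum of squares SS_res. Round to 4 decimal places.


Predicted values from Y = 0.9384 + 4.1084*X.
Residuals: [-1.2392, -0.5888, 0.2188, 2.1944, -0.6972, 0.1104].
SSres = 7.2438.

7.2438


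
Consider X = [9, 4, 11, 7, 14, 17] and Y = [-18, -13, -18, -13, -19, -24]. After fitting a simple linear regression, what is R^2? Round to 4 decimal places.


Fit the OLS line: b0 = -8.9611, b1 = -0.8263.
SSres = 9.4760.
SStot = 85.5000.
R^2 = 1 - 9.4760/85.5000 = 0.8892.

0.8892


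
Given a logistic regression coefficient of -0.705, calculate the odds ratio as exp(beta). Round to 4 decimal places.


The odds ratio is computed as:
OR = e^(-0.705) = 0.4941.

0.4941


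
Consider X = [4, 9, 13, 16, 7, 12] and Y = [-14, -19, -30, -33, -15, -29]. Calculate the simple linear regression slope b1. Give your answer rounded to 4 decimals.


The sample means are xbar = 10.1667 and ybar = -23.3333.
Compute S_xx = 94.8333 and S_xy = -174.6667.
Slope b1 = S_xy / S_xx = -174.6667 / 94.8333 = -1.8418.

-1.8418


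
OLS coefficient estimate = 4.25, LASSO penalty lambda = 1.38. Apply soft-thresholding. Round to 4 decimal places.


Check: |4.25| = 4.25 vs lambda = 1.38.
Since |beta| > lambda, coefficient = sign(beta)*(|beta| - lambda) = 2.8700.
Soft-thresholded coefficient = 2.8700.

2.8700


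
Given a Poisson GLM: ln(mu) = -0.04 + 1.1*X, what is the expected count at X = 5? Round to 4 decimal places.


Linear predictor: eta = -0.04 + (1.1)(5) = 5.4600.
Expected count: mu = exp(5.4600) = 235.0974.

235.0974


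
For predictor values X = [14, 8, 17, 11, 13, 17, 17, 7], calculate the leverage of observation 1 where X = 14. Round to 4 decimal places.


Mean of X: xbar = 13.0000.
SXX = 114.0000.
For X = 14: h = 1/8 + (14 - 13.0000)^2/114.0000 = 0.1338.

0.1338


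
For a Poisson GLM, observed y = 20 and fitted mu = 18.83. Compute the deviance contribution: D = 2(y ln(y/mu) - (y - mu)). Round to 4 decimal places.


First: ln(20/18.83) = 0.060281.
Then: 20 * 0.060281 = 1.205620.
y - mu = 20 - 18.83 = 1.17.
D = 2(1.205620 - 1.17) = 0.071240, which rounds to 0.0712.

0.0712


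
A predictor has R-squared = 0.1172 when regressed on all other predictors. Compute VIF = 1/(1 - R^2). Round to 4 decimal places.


Denominator: 1 - 0.1172 = 0.8828.
VIF = 1 / 0.8828 = 1.1328.

1.1328


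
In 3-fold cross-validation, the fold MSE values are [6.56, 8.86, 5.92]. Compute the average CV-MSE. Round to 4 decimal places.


Add all fold MSEs: 21.3400.
Divide by k = 3: 21.3400/3 = 7.1133.

7.1133


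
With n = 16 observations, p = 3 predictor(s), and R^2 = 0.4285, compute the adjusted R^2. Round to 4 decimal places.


Adjusted R^2 = 1 - (1 - R^2) * (n-1)/(n-p-1).
(1 - R^2) = 0.5715.
(n-1)/(n-p-1) = 15/12.
(1 - R^2) * (n-1) = 0.5715 * 15 = 8.5725.
Divide by (n-p-1): 8.5725 / 12 = 0.7144.
Adj R^2 = 1 - 0.7144 = 0.2856.

0.2856


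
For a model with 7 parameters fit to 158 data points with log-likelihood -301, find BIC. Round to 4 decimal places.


Compute k*ln(n) = 7*ln(158) = 7*5.062595 = 35.438165.
Then -2*loglik = 602.
BIC = 35.438165 + 602 = 637.438165, which rounds to 637.4382.

637.4382


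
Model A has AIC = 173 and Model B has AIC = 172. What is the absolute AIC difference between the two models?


|AIC_A - AIC_B| = |173 - 172| = 1.
Model B is preferred (lower AIC).

1


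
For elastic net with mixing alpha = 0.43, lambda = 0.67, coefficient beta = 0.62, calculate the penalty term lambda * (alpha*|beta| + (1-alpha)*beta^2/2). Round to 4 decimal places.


Compute:
L1 = 0.43 * 0.62 = 0.2666.
L2 = 0.57 * 0.62^2 / 2 = 0.1096.
Penalty = 0.67 * (0.2666 + 0.1096) = 0.2520.

0.2520


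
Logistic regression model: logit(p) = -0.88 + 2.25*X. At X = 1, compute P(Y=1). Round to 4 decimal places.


Compute z = -0.88 + (2.25)(1) = 1.3700.
exp(-z) = 0.2541.
P = 1/(1 + 0.2541) = 0.7974.

0.7974


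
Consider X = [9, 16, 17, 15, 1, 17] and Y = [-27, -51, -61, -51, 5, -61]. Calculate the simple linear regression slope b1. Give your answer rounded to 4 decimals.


Calculate xbar = 12.5000, ybar = -41.0000.
S_xx = 203.5000, S_xy = -818.0000.
Using b1 = S_xy / S_xx = -818.0000 / 203.5000, we get b1 = -4.0197.

-4.0197


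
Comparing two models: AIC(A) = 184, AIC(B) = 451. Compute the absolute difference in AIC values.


Compute |184 - 451| = 267.
Model A has the smaller AIC.

267


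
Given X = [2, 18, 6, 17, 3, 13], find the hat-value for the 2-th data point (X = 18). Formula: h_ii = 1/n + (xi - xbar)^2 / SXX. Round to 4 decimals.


Compute xbar = 9.8333 with n = 6 observations.
SXX = 250.8333.
Leverage = 1/6 + (18 - 9.8333)^2/250.8333 = 0.4326.

0.4326


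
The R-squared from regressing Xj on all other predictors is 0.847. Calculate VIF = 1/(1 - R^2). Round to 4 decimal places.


Denominator: 1 - 0.847 = 0.153.
VIF = 1 / 0.153 = 6.5359.

6.5359


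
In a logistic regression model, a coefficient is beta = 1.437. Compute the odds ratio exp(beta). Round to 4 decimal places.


exp(1.437) = 4.2081.
So the odds ratio is 4.2081.

4.2081


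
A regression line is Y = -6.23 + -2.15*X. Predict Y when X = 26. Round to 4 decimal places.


Substitute X = 26 into the equation:
Y = -6.23 + -2.15 * 26 = -6.23 + -55.9000 = -62.1300.

-62.1300


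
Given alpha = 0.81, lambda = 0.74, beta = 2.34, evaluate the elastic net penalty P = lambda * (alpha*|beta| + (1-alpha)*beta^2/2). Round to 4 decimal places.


L1 component = 0.81 * |2.34| = 1.8954.
L2 component = 0.19 * 2.34^2 / 2 = 0.5202.
Penalty = 0.74 * (1.8954 + 0.5202) = 0.74 * 2.4156 = 1.7875.

1.7875


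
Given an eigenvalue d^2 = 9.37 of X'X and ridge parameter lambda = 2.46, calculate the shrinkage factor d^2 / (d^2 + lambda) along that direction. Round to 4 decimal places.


d^2 + lambda = 9.37 + 2.46 = 11.8300.
Shrinkage factor = 9.37/11.8300 = 0.7921.

0.7921


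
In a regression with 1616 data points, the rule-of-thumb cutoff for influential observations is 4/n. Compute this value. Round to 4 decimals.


Cook's distance cutoff = 4/n = 4/1616.
= 0.0025.

0.0025


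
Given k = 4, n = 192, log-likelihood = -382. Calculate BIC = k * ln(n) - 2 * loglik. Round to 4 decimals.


ln(192) = 5.257495.
k * ln(n) = 4 * 5.257495 = 21.029980.
-2L = 764.
BIC = 21.029980 + 764 = 785.029980, which rounds to 785.0300.

785.0300


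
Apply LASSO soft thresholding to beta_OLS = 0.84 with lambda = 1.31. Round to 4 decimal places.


Check: |0.84| = 0.84 vs lambda = 1.31.
Since |beta| <= lambda, the coefficient is set to 0.
Soft-thresholded coefficient = 0.0000.

0.0000


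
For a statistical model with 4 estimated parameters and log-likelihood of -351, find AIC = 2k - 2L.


AIC = 2*4 - 2*(-351).
= 8 + 702 = 710.

710


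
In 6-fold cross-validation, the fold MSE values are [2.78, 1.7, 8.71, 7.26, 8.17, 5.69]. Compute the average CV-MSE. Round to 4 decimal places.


Total MSE across folds = 34.3100.
CV-MSE = 34.3100/6 = 5.7183.

5.7183


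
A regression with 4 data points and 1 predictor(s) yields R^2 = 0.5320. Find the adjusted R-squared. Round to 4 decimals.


Using the formula:
(1 - 0.5320) = 0.4680.
Multiply by 3/2: 0.4680 * 3 = 1.4040, then 1.4040 / 2 = 0.7020.
Adj R^2 = 1 - 0.7020 = 0.2980.

0.2980


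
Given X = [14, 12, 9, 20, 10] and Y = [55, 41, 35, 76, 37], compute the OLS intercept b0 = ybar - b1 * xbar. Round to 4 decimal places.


The slope is b1 = 3.8816.
Sample means are xbar = 13.0000 and ybar = 48.8000.
Intercept: b0 = 48.8000 - (3.8816)(13.0000) = -1.6605.

-1.6605


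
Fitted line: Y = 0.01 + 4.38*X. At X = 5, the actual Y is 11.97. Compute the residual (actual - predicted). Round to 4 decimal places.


Predicted = 0.01 + 4.38 * 5 = 21.9100.
Residual = 11.97 - 21.9100 = -9.9400.

-9.9400


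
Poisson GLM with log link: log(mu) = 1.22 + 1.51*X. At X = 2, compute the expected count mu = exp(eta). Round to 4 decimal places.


Compute eta = 1.22 + 1.51 * 2 = 4.2400.
Apply inverse link: mu = e^4.2400 = 69.4079.

69.4079


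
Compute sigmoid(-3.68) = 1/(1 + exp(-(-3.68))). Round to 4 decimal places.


First, exp(3.6800) = 39.6464.
Then sigma(z) = 1/(1 + 39.6464) = 0.0246.

0.0246


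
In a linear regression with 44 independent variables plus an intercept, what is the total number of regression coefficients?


Total coefficients = number of predictors + 1 (for the intercept).
= 44 + 1 = 45.

45


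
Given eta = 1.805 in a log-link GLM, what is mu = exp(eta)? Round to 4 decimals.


Apply the inverse link:
mu = e^1.805 = 6.0800.

6.0800


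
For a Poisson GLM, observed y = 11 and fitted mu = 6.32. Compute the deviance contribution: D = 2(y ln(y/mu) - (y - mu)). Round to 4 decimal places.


First: ln(11/6.32) = 0.554176.
Then: 11 * 0.554176 = 6.095936.
y - mu = 11 - 6.32 = 4.68.
D = 2(6.095936 - 4.68) = 2.831872, which rounds to 2.8319.

2.8319


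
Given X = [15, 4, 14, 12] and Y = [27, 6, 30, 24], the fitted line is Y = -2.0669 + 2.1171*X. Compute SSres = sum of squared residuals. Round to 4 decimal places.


Predicted values from Y = -2.0669 + 2.1171*X.
Residuals: [-2.6896, -0.4015, 2.4275, 0.6617].
SSres = 13.7258.

13.7258


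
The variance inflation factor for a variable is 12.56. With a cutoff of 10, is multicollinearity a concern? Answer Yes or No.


Check: VIF = 12.56 vs threshold = 10.
Since 12.56 >= 10, the answer is Yes.

Yes


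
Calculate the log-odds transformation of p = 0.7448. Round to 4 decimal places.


The odds are p/(1-p) = 0.7448 / 0.2552 = 2.9185.
logit(p) = ln(2.9185) = 1.0711.

1.0711


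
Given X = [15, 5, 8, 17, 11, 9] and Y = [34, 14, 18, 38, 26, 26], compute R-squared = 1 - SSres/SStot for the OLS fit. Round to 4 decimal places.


After computing the OLS fit (b0=4.5124, b1=1.9835):
SSres = 19.3058, SStot = 416.0000.
R^2 = 1 - 19.3058/416.0000 = 0.9536.

0.9536


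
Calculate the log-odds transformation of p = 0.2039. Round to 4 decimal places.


1 - p = 0.7961.
p/(1-p) = 0.2561.
logit = ln(0.2561) = -1.3621.

-1.3621


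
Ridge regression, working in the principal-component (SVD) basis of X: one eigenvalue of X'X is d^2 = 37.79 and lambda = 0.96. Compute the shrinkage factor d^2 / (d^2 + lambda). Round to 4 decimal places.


Compute the denominator: 37.79 + 0.96 = 38.7500.
Shrinkage factor = 37.79 / 38.7500 = 0.9752.

0.9752


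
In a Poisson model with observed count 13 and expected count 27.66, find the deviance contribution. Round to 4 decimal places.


First: ln(13/27.66) = -0.755038.
Then: 13 * -0.755038 = -9.815494.
y - mu = 13 - 27.66 = -14.66.
D = 2(-9.815494 - -14.66) = 9.689012, which rounds to 9.6890.

9.6890


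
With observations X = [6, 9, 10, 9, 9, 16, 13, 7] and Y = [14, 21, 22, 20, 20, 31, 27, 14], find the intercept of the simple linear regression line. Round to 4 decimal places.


Compute b1 = 1.7719 from the OLS formula.
With xbar = 9.8750 and ybar = 21.1250, the intercept is:
b0 = 21.1250 - 1.7719 * 9.8750 = 3.6278.

3.6278


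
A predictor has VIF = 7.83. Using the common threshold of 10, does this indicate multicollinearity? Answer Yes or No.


Check: VIF = 7.83 vs threshold = 10.
Since 7.83 < 10, the answer is No.

No


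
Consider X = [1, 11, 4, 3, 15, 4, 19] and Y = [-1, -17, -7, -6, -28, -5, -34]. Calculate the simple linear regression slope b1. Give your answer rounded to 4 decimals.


The sample means are xbar = 8.1429 and ybar = -14.0000.
Compute S_xx = 284.8571 and S_xy = -522.0000.
Slope b1 = S_xy / S_xx = -522.0000 / 284.8571 = -1.8325.

-1.8325


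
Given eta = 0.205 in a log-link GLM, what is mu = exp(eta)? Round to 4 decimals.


mu = exp(eta) = exp(0.205).
= 1.2275.

1.2275


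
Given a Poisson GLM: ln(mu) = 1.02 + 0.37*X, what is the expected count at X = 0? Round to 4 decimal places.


Linear predictor: eta = 1.02 + (0.37)(0) = 1.0200.
Expected count: mu = exp(1.0200) = 2.7732.

2.7732


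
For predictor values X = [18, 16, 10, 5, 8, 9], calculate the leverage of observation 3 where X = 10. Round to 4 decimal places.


n = 6, xbar = 11.0000.
SXX = sum((xi - xbar)^2) = 124.0000.
h = 1/6 + (10 - 11.0000)^2 / 124.0000 = 0.1747.

0.1747


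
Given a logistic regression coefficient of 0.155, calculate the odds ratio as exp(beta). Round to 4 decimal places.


exp(0.155) = 1.1677.
So the odds ratio is 1.1677.

1.1677


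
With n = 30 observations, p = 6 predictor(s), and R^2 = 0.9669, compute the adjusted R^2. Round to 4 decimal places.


Plug in: Adj R^2 = 1 - (1 - 0.9669) * 29/23.
= 1 - 0.0331 * 29/23
= 1 - 0.9599 / 23
= 1 - 0.0417 = 0.9583.

0.9583


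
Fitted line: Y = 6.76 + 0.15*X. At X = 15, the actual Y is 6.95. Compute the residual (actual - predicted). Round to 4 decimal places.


Compute yhat = 6.76 + (0.15)(15) = 9.0100.
Residual = actual - predicted = 6.95 - 9.0100 = -2.0600.

-2.0600


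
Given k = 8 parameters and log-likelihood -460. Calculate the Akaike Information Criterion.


AIC = 2k - 2*loglik = 2(8) - 2(-460).
= 16 + 920 = 936.

936


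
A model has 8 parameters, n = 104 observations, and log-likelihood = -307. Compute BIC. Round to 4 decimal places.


k * ln(n) = 8 * ln(104) = 8 * 4.644391 = 37.155128.
-2 * loglik = -2 * (-307) = 614.
BIC = 37.155128 + 614 = 651.155128, which rounds to 651.1551.

651.1551


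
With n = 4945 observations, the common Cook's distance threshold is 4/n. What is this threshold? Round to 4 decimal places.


Using the rule of thumb:
Threshold = 4 / 4945 = 0.0008.

0.0008


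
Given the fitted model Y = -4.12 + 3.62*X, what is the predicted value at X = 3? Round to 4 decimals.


Substitute X = 3 into the equation:
Y = -4.12 + 3.62 * 3 = -4.12 + 10.8600 = 6.7400.

6.7400


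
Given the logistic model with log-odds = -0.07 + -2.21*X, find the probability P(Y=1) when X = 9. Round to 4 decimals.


Linear predictor: z = -0.07 + -2.21 * 9 = -19.9600.
P = 1/(1 + exp(19.9600)) = 1/(1 + 466141595.9940) = 0.0000.

0.0000


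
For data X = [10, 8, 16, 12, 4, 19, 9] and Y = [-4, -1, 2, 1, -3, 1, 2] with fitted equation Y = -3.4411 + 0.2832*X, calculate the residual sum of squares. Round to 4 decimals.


For each point, residual = actual - predicted.
Residuals: [-3.3909, 0.1755, 0.9099, 1.0427, -0.6917, -0.9397, 2.8923].
Sum of squared residuals = 23.1710.

23.1710


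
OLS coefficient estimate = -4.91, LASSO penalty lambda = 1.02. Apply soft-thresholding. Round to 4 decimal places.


Check: |-4.91| = 4.91 vs lambda = 1.02.
Since |beta| > lambda, coefficient = sign(beta)*(|beta| - lambda) = -3.8900.
Soft-thresholded coefficient = -3.8900.

-3.8900


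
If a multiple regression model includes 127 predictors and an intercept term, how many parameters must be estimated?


Each predictor gets one coefficient, plus one intercept.
Total parameters = 127 + 1 = 128.

128


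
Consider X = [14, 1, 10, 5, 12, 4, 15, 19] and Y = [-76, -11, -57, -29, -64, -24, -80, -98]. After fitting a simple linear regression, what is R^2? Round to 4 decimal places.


Fit the OLS line: b0 = -5.3974, b1 = -4.9478.
SSres = 12.1437.
SStot = 6572.8750.
R^2 = 1 - 12.1437/6572.8750 = 0.9982.

0.9982


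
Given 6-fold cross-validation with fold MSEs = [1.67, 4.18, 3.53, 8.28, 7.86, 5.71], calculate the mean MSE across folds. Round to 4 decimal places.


Sum of fold MSEs = 31.2300.
Average = 31.2300 / 6 = 5.2050.

5.2050


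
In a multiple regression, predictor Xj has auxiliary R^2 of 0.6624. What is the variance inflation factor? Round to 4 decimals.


Using VIF = 1/(1 - R^2_j):
1 - 0.6624 = 0.3376.
VIF = 2.9621.

2.9621


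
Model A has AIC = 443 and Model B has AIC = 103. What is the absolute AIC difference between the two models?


Absolute difference = |443 - 103| = 340.
The model with lower AIC (B) is preferred.

340


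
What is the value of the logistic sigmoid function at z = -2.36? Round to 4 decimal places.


Compute exp(2.3600) = 10.5910.
Sigmoid = 1 / (1 + 10.5910) = 1 / 11.5910 = 0.0863.

0.0863


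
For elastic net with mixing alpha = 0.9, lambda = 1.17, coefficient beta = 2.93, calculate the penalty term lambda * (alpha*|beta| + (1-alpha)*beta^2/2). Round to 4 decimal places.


L1 component = 0.9 * |2.93| = 2.6370.
L2 component = 0.1 * 2.93^2 / 2 = 0.4292.
Penalty = 1.17 * (2.6370 + 0.4292) = 1.17 * 3.0662 = 3.5875.

3.5875


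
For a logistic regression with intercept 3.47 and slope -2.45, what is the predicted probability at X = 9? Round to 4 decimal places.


Compute z = 3.47 + (-2.45)(9) = -18.5800.
exp(-z) = 117271228.2411.
P = 1/(1 + 117271228.2411) = 0.0000.

0.0000


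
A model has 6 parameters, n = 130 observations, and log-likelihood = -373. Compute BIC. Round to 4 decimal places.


ln(130) = 4.867534.
k * ln(n) = 6 * 4.867534 = 29.205204.
-2L = 746.
BIC = 29.205204 + 746 = 775.205204, which rounds to 775.2052.

775.2052


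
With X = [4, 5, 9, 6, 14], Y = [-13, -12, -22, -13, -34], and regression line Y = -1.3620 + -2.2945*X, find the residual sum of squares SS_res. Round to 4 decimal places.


Predicted values from Y = -1.3620 + -2.2945*X.
Residuals: [-2.4600, 0.8345, 0.0125, 2.1290, -0.5150].
SSres = 11.5460.

11.5460


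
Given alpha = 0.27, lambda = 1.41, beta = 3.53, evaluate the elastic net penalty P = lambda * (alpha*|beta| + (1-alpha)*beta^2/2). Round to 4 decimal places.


Compute:
L1 = 0.27 * 3.53 = 0.9531.
L2 = 0.73 * 3.53^2 / 2 = 4.5482.
Penalty = 1.41 * (0.9531 + 4.5482) = 7.7569.

7.7569


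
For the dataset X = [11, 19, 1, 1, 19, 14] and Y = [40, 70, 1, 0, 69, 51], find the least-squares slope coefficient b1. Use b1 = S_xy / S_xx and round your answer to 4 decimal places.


First compute the means: xbar = 10.8333, ybar = 38.5000.
Then S_xx = sum((xi - xbar)^2) = 336.8333.
S_xy = sum((xi - xbar)(yi - ybar)) = 1293.5000.
b1 = S_xy / S_xx = 1293.5000 / 336.8333 = 3.8402.

3.8402


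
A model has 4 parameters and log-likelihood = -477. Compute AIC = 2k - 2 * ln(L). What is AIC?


Compute:
2k = 2*4 = 8.
-2*loglik = -2*(-477) = 954.
AIC = 8 + 954 = 962.

962


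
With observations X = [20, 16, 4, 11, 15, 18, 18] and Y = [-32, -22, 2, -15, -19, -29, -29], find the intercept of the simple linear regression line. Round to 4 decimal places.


The slope is b1 = -2.1129.
Sample means are xbar = 14.5714 and ybar = -20.5714.
Intercept: b0 = -20.5714 - (-2.1129)(14.5714) = 10.2162.

10.2162


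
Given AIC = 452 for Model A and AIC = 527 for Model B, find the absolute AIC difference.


Absolute difference = |452 - 527| = 75.
The model with lower AIC (A) is preferred.

75


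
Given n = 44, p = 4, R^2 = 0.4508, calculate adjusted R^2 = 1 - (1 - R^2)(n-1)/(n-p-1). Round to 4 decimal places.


Plug in: Adj R^2 = 1 - (1 - 0.4508) * 43/39.
= 1 - 0.5492 * 43/39
= 1 - 23.6156 / 39
= 1 - 0.6055 = 0.3945.

0.3945


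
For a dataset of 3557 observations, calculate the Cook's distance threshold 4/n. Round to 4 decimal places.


The threshold is 4/n.
4/3557 = 0.0011.

0.0011


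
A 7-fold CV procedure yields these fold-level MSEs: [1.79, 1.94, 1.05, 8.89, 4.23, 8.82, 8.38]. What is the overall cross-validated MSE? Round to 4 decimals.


Add all fold MSEs: 35.1000.
Divide by k = 7: 35.1000/7 = 5.0143.

5.0143


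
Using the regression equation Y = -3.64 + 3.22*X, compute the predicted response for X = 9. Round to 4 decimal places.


Predicted value:
Y = -3.64 + (3.22)(9) = -3.64 + 28.9800 = 25.3400.

25.3400


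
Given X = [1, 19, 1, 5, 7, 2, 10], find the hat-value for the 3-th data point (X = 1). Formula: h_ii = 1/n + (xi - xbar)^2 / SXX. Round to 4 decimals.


Mean of X: xbar = 6.4286.
SXX = 251.7143.
For X = 1: h = 1/7 + (1 - 6.4286)^2/251.7143 = 0.2599.

0.2599


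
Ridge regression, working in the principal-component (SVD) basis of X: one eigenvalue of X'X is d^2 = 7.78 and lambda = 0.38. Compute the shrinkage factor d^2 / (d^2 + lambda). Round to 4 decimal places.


Denominator = d^2 + lambda = 7.78 + 0.38 = 8.1600.
Shrinkage = 7.78 / 8.1600 = 0.9534.

0.9534


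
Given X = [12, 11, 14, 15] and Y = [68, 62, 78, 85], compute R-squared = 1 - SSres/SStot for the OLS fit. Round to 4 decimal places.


The fitted line is Y = 0.4500 + 5.6000*X.
SSres = 1.1500, SStot = 314.7500.
R^2 = 1 - SSres/SStot = 0.9963.

0.9963


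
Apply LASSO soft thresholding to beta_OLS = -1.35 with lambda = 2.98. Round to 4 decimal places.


Absolute value: |-1.35| = 1.35.
Compare to lambda = 2.98.
Since |beta| <= lambda, the coefficient is set to 0.

0.0000


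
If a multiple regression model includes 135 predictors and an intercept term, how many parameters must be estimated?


Total coefficients = number of predictors + 1 (for the intercept).
= 135 + 1 = 136.

136


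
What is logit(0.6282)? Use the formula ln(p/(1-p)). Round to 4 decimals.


The odds are p/(1-p) = 0.6282 / 0.3718 = 1.6896.
logit(p) = ln(1.6896) = 0.5245.

0.5245


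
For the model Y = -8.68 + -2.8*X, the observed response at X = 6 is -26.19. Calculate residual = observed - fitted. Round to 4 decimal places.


Compute yhat = -8.68 + (-2.8)(6) = -25.4800.
Residual = actual - predicted = -26.19 - -25.4800 = -0.7100.

-0.7100


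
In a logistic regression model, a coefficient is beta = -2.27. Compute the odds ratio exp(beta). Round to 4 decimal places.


exp(-2.27) = 0.1033.
So the odds ratio is 0.1033.

0.1033


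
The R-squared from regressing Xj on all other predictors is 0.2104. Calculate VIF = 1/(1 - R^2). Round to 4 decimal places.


Denominator: 1 - 0.2104 = 0.7896.
VIF = 1 / 0.7896 = 1.2665.

1.2665


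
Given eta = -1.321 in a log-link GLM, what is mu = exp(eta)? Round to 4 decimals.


Apply the inverse link:
mu = e^-1.321 = 0.2669.

0.2669


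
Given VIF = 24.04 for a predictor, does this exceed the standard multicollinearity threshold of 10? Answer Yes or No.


Check: VIF = 24.04 vs threshold = 10.
Since 24.04 >= 10, the answer is Yes.

Yes


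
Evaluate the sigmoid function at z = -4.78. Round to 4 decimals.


Compute exp(4.7800) = 119.1044.
Sigmoid = 1 / (1 + 119.1044) = 1 / 120.1044 = 0.0083.

0.0083


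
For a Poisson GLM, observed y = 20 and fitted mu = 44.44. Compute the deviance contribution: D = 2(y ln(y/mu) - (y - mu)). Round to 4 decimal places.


Compute y*ln(y/mu) = 20*ln(20/44.44) = 20*-0.798408 = -15.968160.
y - mu = -24.44.
D = 2*(-15.968160 - (-24.44)) = 16.943680, which rounds to 16.9437.

16.9437


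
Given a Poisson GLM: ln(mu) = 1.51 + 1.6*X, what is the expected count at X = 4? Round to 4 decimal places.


Compute eta = 1.51 + 1.6 * 4 = 7.9100.
Apply inverse link: mu = e^7.9100 = 2724.3905.

2724.3905


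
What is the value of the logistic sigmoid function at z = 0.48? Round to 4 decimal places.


First, exp(-0.4800) = 0.6188.
Then sigma(z) = 1/(1 + 0.6188) = 0.6177.

0.6177


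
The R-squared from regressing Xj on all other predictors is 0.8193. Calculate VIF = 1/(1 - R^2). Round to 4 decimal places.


Using VIF = 1/(1 - R^2_j):
1 - 0.8193 = 0.1807.
VIF = 5.5340.

5.5340


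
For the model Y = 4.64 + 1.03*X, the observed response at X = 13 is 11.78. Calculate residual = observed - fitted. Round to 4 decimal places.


Predicted = 4.64 + 1.03 * 13 = 18.0300.
Residual = 11.78 - 18.0300 = -6.2500.

-6.2500


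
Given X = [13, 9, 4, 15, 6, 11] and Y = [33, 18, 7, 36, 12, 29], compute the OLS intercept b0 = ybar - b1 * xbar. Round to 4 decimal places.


Compute b1 = 2.8053 from the OLS formula.
With xbar = 9.6667 and ybar = 22.5000, the intercept is:
b0 = 22.5000 - 2.8053 * 9.6667 = -4.6183.

-4.6183


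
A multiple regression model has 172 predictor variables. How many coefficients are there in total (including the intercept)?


Including the intercept, the model has 172 predictor coefficients + 1 intercept.
Total = 173.

173


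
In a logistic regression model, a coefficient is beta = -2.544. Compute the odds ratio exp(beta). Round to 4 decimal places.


The odds ratio is computed as:
OR = e^(-2.544) = 0.0786.

0.0786


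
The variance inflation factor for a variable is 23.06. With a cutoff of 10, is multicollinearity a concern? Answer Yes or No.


Check: VIF = 23.06 vs threshold = 10.
Since 23.06 >= 10, the answer is Yes.

Yes


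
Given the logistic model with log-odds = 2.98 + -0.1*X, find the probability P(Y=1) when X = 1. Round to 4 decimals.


Linear predictor: z = 2.98 + -0.1 * 1 = 2.8800.
P = 1/(1 + exp(-2.8800)) = 1/(1 + 0.0561) = 0.9468.

0.9468


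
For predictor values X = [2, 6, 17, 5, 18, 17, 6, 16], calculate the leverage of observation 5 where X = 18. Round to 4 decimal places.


Compute xbar = 10.8750 with n = 8 observations.
SXX = 312.8750.
Leverage = 1/8 + (18 - 10.8750)^2/312.8750 = 0.2873.

0.2873


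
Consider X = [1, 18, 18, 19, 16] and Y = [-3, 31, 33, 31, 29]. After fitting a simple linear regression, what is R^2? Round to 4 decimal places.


The fitted line is Y = -4.6754 + 2.0052*X.
SSres = 11.1937, SStot = 932.8000.
R^2 = 1 - SSres/SStot = 0.9880.

0.9880


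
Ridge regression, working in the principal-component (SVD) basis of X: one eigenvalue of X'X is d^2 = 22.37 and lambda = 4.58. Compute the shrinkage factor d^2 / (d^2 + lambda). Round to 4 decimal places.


Compute the denominator: 22.37 + 4.58 = 26.9500.
Shrinkage factor = 22.37 / 26.9500 = 0.8301.

0.8301


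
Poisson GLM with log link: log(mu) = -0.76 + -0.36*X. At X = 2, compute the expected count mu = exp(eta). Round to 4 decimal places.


Compute eta = -0.76 + -0.36 * 2 = -1.4800.
Apply inverse link: mu = e^-1.4800 = 0.2276.

0.2276


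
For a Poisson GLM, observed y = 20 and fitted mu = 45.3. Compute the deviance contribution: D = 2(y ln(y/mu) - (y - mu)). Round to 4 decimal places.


First: ln(20/45.3) = -0.817575.
Then: 20 * -0.817575 = -16.351500.
y - mu = 20 - 45.3 = -25.3.
D = 2(-16.351500 - -25.3) = 17.897000, which rounds to 17.8970.

17.8970


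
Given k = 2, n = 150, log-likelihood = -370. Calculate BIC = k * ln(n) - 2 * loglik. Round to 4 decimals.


ln(150) = 5.010635.
k * ln(n) = 2 * 5.010635 = 10.021270.
-2L = 740.
BIC = 10.021270 + 740 = 750.021270, which rounds to 750.0213.

750.0213


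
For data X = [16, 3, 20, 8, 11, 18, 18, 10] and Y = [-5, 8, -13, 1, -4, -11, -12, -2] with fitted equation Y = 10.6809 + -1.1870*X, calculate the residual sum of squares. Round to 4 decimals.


For each point, residual = actual - predicted.
Residuals: [3.3111, 0.8801, 0.0591, -0.1849, -1.6239, -0.3149, -1.3149, -0.8109].
Sum of squared residuals = 16.8984.

16.8984


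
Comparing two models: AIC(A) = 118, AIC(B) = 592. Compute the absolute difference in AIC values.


|AIC_A - AIC_B| = |118 - 592| = 474.
Model A is preferred (lower AIC).

474


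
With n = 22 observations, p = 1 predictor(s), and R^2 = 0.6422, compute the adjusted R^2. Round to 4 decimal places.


Using the formula:
(1 - 0.6422) = 0.3578.
Multiply by 21/20: 0.3578 * 21 = 7.5138, then 7.5138 / 20 = 0.3757.
Adj R^2 = 1 - 0.3757 = 0.6243.

0.6243


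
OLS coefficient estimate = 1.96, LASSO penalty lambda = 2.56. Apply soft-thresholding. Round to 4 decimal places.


|beta_OLS| = 1.96.
lambda = 2.56.
Since |beta| <= lambda, the coefficient is set to 0.
Result = 0.0000.

0.0000


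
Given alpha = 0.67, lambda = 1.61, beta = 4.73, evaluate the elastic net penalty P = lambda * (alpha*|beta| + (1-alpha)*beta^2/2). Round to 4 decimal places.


alpha * |beta| = 0.67 * 4.73 = 3.1691.
(1-alpha) * beta^2/2 = 0.33 * 22.3729/2 = 3.6915.
Total = 1.61 * (3.1691 + 3.6915) = 11.0456.

11.0456


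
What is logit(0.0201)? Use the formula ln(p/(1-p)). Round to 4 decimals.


Compute the odds: 0.0201/0.9799 = 0.0205.
Take the natural log: ln(0.0205) = -3.8867.

-3.8867


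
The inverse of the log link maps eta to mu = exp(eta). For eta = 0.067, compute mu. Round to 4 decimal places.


Apply the inverse link:
mu = e^0.067 = 1.0693.

1.0693


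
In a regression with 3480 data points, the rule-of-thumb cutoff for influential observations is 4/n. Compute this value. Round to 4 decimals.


Using the rule of thumb:
Threshold = 4 / 3480 = 0.0011.

0.0011


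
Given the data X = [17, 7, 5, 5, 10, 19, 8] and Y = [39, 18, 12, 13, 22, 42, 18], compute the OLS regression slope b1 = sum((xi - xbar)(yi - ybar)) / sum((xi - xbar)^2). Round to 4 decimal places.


First compute the means: xbar = 10.1429, ybar = 23.4286.
Then S_xx = sum((xi - xbar)^2) = 192.8571.
S_xy = sum((xi - xbar)(yi - ybar)) = 412.5714.
b1 = S_xy / S_xx = 412.5714 / 192.8571 = 2.1393.

2.1393


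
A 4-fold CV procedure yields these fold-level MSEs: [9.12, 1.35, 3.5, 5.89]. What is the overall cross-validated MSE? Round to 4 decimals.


Add all fold MSEs: 19.8600.
Divide by k = 4: 19.8600/4 = 4.9650.

4.9650


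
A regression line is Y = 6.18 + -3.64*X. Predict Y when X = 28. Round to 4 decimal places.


Plug X = 28 into Y = 6.18 + -3.64*X:
Y = 6.18 + -101.9200 = -95.7400.

-95.7400


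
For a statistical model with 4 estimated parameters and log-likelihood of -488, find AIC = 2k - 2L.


Compute:
2k = 2*4 = 8.
-2*loglik = -2*(-488) = 976.
AIC = 8 + 976 = 984.

984


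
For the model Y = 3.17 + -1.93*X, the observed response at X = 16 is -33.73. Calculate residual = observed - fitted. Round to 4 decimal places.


Compute yhat = 3.17 + (-1.93)(16) = -27.7100.
Residual = actual - predicted = -33.73 - -27.7100 = -6.0200.

-6.0200


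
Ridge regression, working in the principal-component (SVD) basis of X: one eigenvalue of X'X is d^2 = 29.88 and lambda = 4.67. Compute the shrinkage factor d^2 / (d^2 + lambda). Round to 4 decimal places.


Compute the denominator: 29.88 + 4.67 = 34.5500.
Shrinkage factor = 29.88 / 34.5500 = 0.8648.

0.8648


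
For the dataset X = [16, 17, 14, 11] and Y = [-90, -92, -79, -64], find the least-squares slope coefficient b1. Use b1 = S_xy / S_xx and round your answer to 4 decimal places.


The sample means are xbar = 14.5000 and ybar = -81.2500.
Compute S_xx = 21.0000 and S_xy = -101.5000.
Slope b1 = S_xy / S_xx = -101.5000 / 21.0000 = -4.8333.

-4.8333


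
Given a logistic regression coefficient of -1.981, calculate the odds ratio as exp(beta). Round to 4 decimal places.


The odds ratio is computed as:
OR = e^(-1.981) = 0.1379.

0.1379


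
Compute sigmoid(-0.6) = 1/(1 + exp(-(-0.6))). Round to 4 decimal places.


Compute exp(0.6000) = 1.8221.
Sigmoid = 1 / (1 + 1.8221) = 1 / 2.8221 = 0.3543.

0.3543


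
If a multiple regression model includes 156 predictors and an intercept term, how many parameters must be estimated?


Including the intercept, the model has 156 predictor coefficients + 1 intercept.
Total = 157.

157


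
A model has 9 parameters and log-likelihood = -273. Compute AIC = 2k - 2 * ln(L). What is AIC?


AIC = 2*9 - 2*(-273).
= 18 + 546 = 564.

564


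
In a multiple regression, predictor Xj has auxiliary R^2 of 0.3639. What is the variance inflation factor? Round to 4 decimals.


VIF = 1 / (1 - 0.3639).
= 1 / 0.6361 = 1.5721.

1.5721


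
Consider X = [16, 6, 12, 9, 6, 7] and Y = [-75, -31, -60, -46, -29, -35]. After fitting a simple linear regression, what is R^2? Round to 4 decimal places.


The fitted line is Y = -3.2941 + -4.5756*X.
SSres = 11.0462, SStot = 1672.0000.
R^2 = 1 - SSres/SStot = 0.9934.

0.9934


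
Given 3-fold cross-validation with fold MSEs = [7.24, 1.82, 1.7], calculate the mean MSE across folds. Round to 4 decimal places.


Sum of fold MSEs = 10.7600.
Average = 10.7600 / 3 = 3.5867.

3.5867


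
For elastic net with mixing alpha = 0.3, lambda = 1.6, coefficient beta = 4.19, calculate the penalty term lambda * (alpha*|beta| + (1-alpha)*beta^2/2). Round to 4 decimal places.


alpha * |beta| = 0.3 * 4.19 = 1.2570.
(1-alpha) * beta^2/2 = 0.7 * 17.5561/2 = 6.1446.
Total = 1.6 * (1.2570 + 6.1446) = 11.8426.

11.8426


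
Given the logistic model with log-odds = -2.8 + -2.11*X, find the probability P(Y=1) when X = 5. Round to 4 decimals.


Compute z = -2.8 + (-2.11)(5) = -13.3500.
exp(-z) = 627814.4877.
P = 1/(1 + 627814.4877) = 0.0000.

0.0000


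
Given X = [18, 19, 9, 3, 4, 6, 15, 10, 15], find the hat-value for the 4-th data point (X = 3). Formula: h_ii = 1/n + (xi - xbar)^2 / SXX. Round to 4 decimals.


Mean of X: xbar = 11.0000.
SXX = 288.0000.
For X = 3: h = 1/9 + (3 - 11.0000)^2/288.0000 = 0.3333.

0.3333


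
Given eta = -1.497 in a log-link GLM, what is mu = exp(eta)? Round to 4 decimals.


Apply the inverse link:
mu = e^-1.497 = 0.2238.

0.2238


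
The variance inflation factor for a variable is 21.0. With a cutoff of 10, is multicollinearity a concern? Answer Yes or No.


Check: VIF = 21.0 vs threshold = 10.
Since 21.0 >= 10, the answer is Yes.

Yes


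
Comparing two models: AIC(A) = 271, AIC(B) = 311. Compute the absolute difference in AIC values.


Absolute difference = |271 - 311| = 40.
The model with lower AIC (A) is preferred.

40


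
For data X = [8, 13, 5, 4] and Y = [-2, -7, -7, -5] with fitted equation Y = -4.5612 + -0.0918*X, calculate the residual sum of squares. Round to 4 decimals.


For each point, residual = actual - predicted.
Residuals: [3.2956, -1.2454, -1.9798, -0.0716].
Sum of squared residuals = 16.3367.

16.3367


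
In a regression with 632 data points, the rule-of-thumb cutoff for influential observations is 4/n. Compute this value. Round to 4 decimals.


The threshold is 4/n.
4/632 = 0.0063.

0.0063
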